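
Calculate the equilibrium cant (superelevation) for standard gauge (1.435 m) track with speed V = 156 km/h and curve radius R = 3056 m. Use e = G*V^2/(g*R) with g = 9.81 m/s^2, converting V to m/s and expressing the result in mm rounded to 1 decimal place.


Convert speed: V = 156 / 3.6 = 43.3333 m/s
Apply formula: e = 1.435 * 43.3333^2 / (9.81 * 3056)
e = 1.435 * 1877.7778 / 29979.36
e = 0.089882 m = 89.9 mm

89.9


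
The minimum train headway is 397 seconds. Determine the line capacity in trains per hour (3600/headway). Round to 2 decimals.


Capacity = 3600 / headway
Capacity = 3600 / 397
Capacity = 9.07 trains/hour

9.07


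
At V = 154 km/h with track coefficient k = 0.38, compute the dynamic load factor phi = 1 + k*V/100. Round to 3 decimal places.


phi = 1 + k * V / 100
phi = 1 + 0.38 * 154 / 100
phi = 1 + 0.5852
phi = 1.585

1.585


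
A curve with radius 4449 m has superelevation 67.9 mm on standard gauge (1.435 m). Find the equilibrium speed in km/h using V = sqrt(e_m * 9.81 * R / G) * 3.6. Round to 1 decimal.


Convert cant: e = 67.9 mm = 0.0679 m
V_ms = sqrt(0.0679 * 9.81 * 4449 / 1.435)
V_ms = sqrt(2065.13899) = 45.4438 m/s
V = 45.4438 * 3.6 = 163.6 km/h

163.6


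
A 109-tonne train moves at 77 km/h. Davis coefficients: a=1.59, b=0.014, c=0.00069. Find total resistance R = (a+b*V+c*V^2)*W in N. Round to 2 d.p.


b*V = 0.014 * 77 = 1.078
c*V^2 = 0.00069 * 5929 = 4.09101
R_per_t = 1.59 + 1.078 + 4.09101 = 6.75901 N/t
R_total = 6.75901 * 109 = 736.73 N

736.73


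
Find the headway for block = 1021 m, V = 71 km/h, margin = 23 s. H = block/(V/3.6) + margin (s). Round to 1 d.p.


V = 71 / 3.6 = 19.7222 m/s
Block traversal time = 1021 / 19.7222 = 51.769 s
Headway = 51.769 + 23
Headway = 74.8 s

74.8


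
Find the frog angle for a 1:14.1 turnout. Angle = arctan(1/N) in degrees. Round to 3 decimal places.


1/N = 1/14.1 = 0.070922
angle = arctan(0.070922) = 0.070803 rad
angle = 0.070803 * 180/pi = 4.057 degrees

4.057


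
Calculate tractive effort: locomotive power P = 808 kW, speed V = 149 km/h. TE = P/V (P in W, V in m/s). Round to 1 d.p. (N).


Convert: P = 808 kW = 808000 W
V = 149 / 3.6 = 41.3889 m/s
TE = 808000 / 41.3889
TE = 19522.1 N

19522.1


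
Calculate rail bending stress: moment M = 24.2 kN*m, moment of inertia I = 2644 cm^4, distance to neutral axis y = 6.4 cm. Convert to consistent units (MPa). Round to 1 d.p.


Convert units:
M = 24.2 kN*m = 24200000 N*mm
y = 6.4 cm = 64 mm
I = 2644 cm^4 = 26440000 mm^4
sigma = 24200000 * 64 / 26440000
sigma = 58.6 MPa

58.6


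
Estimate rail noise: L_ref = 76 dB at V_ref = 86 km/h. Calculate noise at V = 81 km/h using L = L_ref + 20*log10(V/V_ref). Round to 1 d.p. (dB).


V/V_ref = 81 / 86 = 0.94186
log10(0.94186) = -0.026013
20 * -0.026013 = -0.5203
L = 76 + -0.5203 = 75.5 dB

75.5


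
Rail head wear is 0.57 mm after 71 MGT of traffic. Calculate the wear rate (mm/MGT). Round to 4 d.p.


Wear rate = total wear / cumulative tonnage
Rate = 0.57 / 71
Rate = 0.0080 mm/MGT

0.0080


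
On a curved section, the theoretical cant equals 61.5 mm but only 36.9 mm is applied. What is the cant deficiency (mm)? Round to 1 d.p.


Cant deficiency = equilibrium cant - actual cant
CD = 61.5 - 36.9
CD = 24.6 mm

24.6


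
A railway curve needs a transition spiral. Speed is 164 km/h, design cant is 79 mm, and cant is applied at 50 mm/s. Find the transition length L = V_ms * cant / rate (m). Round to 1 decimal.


Convert speed: V = 164 / 3.6 = 45.5556 m/s
L = 45.5556 * 79 / 50
L = 3598.8889 / 50
L = 72.0 m

72.0


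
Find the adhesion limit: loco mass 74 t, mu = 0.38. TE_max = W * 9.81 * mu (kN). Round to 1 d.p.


TE_max = W * g * mu
TE_max = 74 * 9.81 * 0.38
TE_max = 725.94 * 0.38
TE_max = 275.9 kN

275.9


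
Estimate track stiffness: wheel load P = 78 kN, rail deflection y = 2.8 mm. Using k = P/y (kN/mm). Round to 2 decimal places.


Track stiffness k = P / y
k = 78 / 2.8
k = 27.86 kN/mm

27.86


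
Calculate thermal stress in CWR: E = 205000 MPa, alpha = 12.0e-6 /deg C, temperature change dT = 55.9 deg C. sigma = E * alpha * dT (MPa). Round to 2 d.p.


sigma = E * alpha * dT
sigma = 205000 * 12.0e-6 * 55.9
sigma = 2.46 * 55.9
sigma = 137.51 MPa

137.51


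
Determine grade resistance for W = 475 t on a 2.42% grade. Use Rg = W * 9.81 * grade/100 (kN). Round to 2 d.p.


Rg = W * 9.81 * grade / 100
Rg = 475 * 9.81 * 2.42 / 100
Rg = 4659.75 * 0.0242
Rg = 112.77 kN

112.77


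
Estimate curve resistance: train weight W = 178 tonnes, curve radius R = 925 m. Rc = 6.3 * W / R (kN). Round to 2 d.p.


Rc = 6.3 * W / R
Rc = 6.3 * 178 / 925
Rc = 1121.4 / 925
Rc = 1.21 kN

1.21


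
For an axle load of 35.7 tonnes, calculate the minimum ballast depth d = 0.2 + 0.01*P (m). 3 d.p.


d = 0.2 + 0.01 * 35.7
d = 0.2 + 0.357
d = 0.557 m

0.557


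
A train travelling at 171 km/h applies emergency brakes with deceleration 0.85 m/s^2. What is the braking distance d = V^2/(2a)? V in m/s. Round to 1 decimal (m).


Convert speed: V = 171 / 3.6 = 47.5 m/s
V^2 = 2256.25
d = 2256.25 / (2 * 0.85)
d = 2256.25 / 1.7
d = 1327.2 m

1327.2


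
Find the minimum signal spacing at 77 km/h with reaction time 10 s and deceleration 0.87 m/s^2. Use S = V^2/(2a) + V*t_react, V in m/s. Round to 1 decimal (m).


V = 77 / 3.6 = 21.3889 m/s
Braking distance = 21.3889^2 / (2*0.87) = 262.9222 m
Sighting distance = 21.3889 * 10 = 213.8889 m
S = 262.9222 + 213.8889 = 476.8 m

476.8


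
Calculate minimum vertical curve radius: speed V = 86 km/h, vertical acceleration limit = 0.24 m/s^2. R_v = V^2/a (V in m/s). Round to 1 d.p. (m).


Convert speed: V = 86 / 3.6 = 23.8889 m/s
V^2 = 570.679 m^2/s^2
R_v = 570.679 / 0.24
R_v = 2377.8 m

2377.8


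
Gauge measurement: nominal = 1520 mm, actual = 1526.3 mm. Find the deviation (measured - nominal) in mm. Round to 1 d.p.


Deviation = measured - nominal
Deviation = 1526.3 - 1520
Deviation = 6.3 mm

6.3


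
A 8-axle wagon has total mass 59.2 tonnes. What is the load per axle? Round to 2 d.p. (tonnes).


Load per axle = total weight / number of axles
Load = 59.2 / 8
Load = 7.40 tonnes

7.40


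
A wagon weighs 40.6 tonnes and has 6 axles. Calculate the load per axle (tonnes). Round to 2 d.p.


Load per axle = total weight / number of axles
Load = 40.6 / 6
Load = 6.77 tonnes

6.77


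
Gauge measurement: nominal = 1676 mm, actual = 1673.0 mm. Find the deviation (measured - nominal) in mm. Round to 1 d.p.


Deviation = measured - nominal
Deviation = 1673.0 - 1676
Deviation = -3.0 mm

-3.0


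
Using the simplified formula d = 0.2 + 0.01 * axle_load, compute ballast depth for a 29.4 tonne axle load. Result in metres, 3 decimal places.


d = 0.2 + 0.01 * 29.4
d = 0.2 + 0.294
d = 0.494 m

0.494


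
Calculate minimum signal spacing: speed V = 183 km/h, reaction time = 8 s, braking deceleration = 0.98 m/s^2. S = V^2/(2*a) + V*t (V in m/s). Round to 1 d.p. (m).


V = 183 / 3.6 = 50.8333 m/s
Braking distance = 50.8333^2 / (2*0.98) = 1318.3815 m
Sighting distance = 50.8333 * 8 = 406.6667 m
S = 1318.3815 + 406.6667 = 1725.0 m

1725.0


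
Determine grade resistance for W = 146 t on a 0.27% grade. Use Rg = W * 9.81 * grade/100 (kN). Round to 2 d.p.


Rg = W * 9.81 * grade / 100
Rg = 146 * 9.81 * 0.27 / 100
Rg = 1432.26 * 0.0027
Rg = 3.87 kN

3.87


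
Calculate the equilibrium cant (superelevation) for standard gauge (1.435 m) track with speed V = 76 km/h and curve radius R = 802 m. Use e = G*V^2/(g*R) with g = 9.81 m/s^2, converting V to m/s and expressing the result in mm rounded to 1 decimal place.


Convert speed: V = 76 / 3.6 = 21.1111 m/s
Apply formula: e = 1.435 * 21.1111^2 / (9.81 * 802)
e = 1.435 * 445.679 / 7867.62
e = 0.081289 m = 81.3 mm

81.3


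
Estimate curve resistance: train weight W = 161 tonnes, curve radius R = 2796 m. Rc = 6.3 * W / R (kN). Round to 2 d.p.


Rc = 6.3 * W / R
Rc = 6.3 * 161 / 2796
Rc = 1014.3 / 2796
Rc = 0.36 kN

0.36


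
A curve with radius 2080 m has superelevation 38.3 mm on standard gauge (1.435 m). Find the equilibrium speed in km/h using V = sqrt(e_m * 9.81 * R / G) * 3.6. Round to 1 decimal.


Convert cant: e = 38.3 mm = 0.0383 m
V_ms = sqrt(0.0383 * 9.81 * 2080 / 1.435)
V_ms = sqrt(544.601979) = 23.3367 m/s
V = 23.3367 * 3.6 = 84.0 km/h

84.0


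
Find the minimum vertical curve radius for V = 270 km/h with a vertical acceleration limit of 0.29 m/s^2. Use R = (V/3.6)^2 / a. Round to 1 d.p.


Convert speed: V = 270 / 3.6 = 75.0 m/s
V^2 = 5625.0 m^2/s^2
R_v = 5625.0 / 0.29
R_v = 19396.6 m

19396.6


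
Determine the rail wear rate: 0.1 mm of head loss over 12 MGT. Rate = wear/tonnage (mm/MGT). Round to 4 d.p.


Wear rate = total wear / cumulative tonnage
Rate = 0.1 / 12
Rate = 0.0083 mm/MGT

0.0083


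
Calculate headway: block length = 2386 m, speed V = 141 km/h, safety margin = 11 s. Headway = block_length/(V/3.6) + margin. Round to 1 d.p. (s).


V = 141 / 3.6 = 39.1667 m/s
Block traversal time = 2386 / 39.1667 = 60.9191 s
Headway = 60.9191 + 11
Headway = 71.9 s

71.9


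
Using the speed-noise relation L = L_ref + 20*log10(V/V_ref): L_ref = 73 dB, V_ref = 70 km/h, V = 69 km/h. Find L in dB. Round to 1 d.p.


V/V_ref = 69 / 70 = 0.985714
log10(0.985714) = -0.006249
20 * -0.006249 = -0.125
L = 73 + -0.125 = 72.9 dB

72.9


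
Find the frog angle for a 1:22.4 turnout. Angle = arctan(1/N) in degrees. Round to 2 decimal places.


1/N = 1/22.4 = 0.044643
angle = arctan(0.044643) = 0.044613 rad
angle = 0.044613 * 180/pi = 2.56 degrees

2.56


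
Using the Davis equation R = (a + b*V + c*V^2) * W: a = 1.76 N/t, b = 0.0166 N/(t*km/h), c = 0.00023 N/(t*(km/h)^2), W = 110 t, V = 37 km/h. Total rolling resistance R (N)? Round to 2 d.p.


b*V = 0.0166 * 37 = 0.6142
c*V^2 = 0.00023 * 1369 = 0.31487
R_per_t = 1.76 + 0.6142 + 0.31487 = 2.68907 N/t
R_total = 2.68907 * 110 = 295.80 N

295.80


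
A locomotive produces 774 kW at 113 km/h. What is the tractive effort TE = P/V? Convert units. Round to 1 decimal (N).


Convert: P = 774 kW = 774000 W
V = 113 / 3.6 = 31.3889 m/s
TE = 774000 / 31.3889
TE = 24658.4 N

24658.4


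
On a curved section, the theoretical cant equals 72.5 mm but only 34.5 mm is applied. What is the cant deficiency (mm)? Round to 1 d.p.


Cant deficiency = equilibrium cant - actual cant
CD = 72.5 - 34.5
CD = 38.0 mm

38.0


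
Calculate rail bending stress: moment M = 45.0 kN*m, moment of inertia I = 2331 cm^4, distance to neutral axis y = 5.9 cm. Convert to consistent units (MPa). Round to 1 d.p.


Convert units:
M = 45.0 kN*m = 45000000 N*mm
y = 5.9 cm = 59 mm
I = 2331 cm^4 = 23310000 mm^4
sigma = 45000000 * 59 / 23310000
sigma = 113.9 MPa

113.9


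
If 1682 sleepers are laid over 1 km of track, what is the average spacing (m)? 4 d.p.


Spacing = 1000 m / number of sleepers
Spacing = 1000 / 1682
Spacing = 0.5945 m

0.5945


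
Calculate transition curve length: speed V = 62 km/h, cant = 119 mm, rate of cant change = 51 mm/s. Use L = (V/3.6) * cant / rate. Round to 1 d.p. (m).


Convert speed: V = 62 / 3.6 = 17.2222 m/s
L = 17.2222 * 119 / 51
L = 2049.4444 / 51
L = 40.2 m

40.2


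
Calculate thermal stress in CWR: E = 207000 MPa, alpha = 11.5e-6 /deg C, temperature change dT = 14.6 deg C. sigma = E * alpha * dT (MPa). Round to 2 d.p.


sigma = E * alpha * dT
sigma = 207000 * 11.5e-6 * 14.6
sigma = 2.3805 * 14.6
sigma = 34.76 MPa

34.76


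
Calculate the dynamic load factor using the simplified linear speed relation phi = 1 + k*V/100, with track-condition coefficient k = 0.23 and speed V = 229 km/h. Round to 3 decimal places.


phi = 1 + k * V / 100
phi = 1 + 0.23 * 229 / 100
phi = 1 + 0.5267
phi = 1.527

1.527


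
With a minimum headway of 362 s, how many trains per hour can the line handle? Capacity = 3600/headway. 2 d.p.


Capacity = 3600 / headway
Capacity = 3600 / 362
Capacity = 9.94 trains/hour

9.94


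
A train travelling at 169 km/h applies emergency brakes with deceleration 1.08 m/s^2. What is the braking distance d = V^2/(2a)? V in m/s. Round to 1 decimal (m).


Convert speed: V = 169 / 3.6 = 46.9444 m/s
V^2 = 2203.7809
d = 2203.7809 / (2 * 1.08)
d = 2203.7809 / 2.16
d = 1020.3 m

1020.3


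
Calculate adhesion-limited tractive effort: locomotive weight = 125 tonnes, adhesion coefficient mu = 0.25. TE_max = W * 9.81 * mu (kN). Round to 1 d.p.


TE_max = W * g * mu
TE_max = 125 * 9.81 * 0.25
TE_max = 1226.25 * 0.25
TE_max = 306.6 kN

306.6


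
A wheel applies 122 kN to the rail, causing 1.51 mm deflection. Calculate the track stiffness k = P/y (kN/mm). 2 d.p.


Track stiffness k = P / y
k = 122 / 1.51
k = 80.79 kN/mm

80.79


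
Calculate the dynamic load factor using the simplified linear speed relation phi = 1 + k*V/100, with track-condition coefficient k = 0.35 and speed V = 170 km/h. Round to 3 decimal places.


phi = 1 + k * V / 100
phi = 1 + 0.35 * 170 / 100
phi = 1 + 0.595
phi = 1.595

1.595


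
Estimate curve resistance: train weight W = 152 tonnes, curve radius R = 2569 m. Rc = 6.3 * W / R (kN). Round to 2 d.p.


Rc = 6.3 * W / R
Rc = 6.3 * 152 / 2569
Rc = 957.6 / 2569
Rc = 0.37 kN

0.37


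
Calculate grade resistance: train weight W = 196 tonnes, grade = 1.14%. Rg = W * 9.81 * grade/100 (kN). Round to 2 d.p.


Rg = W * 9.81 * grade / 100
Rg = 196 * 9.81 * 1.14 / 100
Rg = 1922.76 * 0.0114
Rg = 21.92 kN

21.92


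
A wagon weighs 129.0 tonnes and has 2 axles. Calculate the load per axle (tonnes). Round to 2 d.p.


Load per axle = total weight / number of axles
Load = 129.0 / 2
Load = 64.50 tonnes

64.50


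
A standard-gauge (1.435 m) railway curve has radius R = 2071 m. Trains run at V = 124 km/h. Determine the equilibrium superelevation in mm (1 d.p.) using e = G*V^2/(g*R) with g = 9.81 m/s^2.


Convert speed: V = 124 / 3.6 = 34.4444 m/s
Apply formula: e = 1.435 * 34.4444^2 / (9.81 * 2071)
e = 1.435 * 1186.4198 / 20316.51
e = 0.083799 m = 83.8 mm

83.8


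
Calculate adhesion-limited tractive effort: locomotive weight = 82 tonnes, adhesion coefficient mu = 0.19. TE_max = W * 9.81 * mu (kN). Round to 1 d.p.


TE_max = W * g * mu
TE_max = 82 * 9.81 * 0.19
TE_max = 804.42 * 0.19
TE_max = 152.8 kN

152.8


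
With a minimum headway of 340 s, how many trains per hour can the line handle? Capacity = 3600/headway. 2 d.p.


Capacity = 3600 / headway
Capacity = 3600 / 340
Capacity = 10.59 trains/hour

10.59


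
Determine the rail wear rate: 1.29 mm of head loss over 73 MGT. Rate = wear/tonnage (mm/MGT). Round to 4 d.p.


Wear rate = total wear / cumulative tonnage
Rate = 1.29 / 73
Rate = 0.0177 mm/MGT

0.0177


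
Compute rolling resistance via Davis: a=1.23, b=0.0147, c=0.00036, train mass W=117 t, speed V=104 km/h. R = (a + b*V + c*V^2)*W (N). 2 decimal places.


b*V = 0.0147 * 104 = 1.5288
c*V^2 = 0.00036 * 10816 = 3.89376
R_per_t = 1.23 + 1.5288 + 3.89376 = 6.65256 N/t
R_total = 6.65256 * 117 = 778.35 N

778.35


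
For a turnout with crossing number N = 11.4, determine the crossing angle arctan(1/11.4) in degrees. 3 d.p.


1/N = 1/11.4 = 0.087719
angle = arctan(0.087719) = 0.087495 rad
angle = 0.087495 * 180/pi = 5.013 degrees

5.013


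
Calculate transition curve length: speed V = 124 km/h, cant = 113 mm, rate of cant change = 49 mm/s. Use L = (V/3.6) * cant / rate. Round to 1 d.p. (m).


Convert speed: V = 124 / 3.6 = 34.4444 m/s
L = 34.4444 * 113 / 49
L = 3892.2222 / 49
L = 79.4 m

79.4


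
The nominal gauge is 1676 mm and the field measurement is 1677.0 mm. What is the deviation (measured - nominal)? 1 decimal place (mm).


Deviation = measured - nominal
Deviation = 1677.0 - 1676
Deviation = 1.0 mm

1.0


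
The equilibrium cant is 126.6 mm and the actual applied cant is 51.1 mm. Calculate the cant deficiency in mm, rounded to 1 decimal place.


Cant deficiency = equilibrium cant - actual cant
CD = 126.6 - 51.1
CD = 75.5 mm

75.5


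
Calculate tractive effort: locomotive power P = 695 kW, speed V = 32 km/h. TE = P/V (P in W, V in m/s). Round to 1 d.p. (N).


Convert: P = 695 kW = 695000 W
V = 32 / 3.6 = 8.8889 m/s
TE = 695000 / 8.8889
TE = 78187.5 N

78187.5


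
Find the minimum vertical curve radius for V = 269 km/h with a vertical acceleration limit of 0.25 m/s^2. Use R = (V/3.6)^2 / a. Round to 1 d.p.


Convert speed: V = 269 / 3.6 = 74.7222 m/s
V^2 = 5583.4105 m^2/s^2
R_v = 5583.4105 / 0.25
R_v = 22333.6 m

22333.6


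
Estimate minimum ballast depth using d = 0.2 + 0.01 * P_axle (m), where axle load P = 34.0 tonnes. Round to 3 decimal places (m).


d = 0.2 + 0.01 * 34.0
d = 0.2 + 0.34
d = 0.540 m

0.540


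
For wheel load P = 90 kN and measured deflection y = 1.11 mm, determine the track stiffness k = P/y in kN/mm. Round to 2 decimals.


Track stiffness k = P / y
k = 90 / 1.11
k = 81.08 kN/mm

81.08


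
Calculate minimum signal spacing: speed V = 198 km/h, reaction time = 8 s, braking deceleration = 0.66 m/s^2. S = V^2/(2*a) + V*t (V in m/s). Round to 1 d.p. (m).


V = 198 / 3.6 = 55.0 m/s
Braking distance = 55.0^2 / (2*0.66) = 2291.6667 m
Sighting distance = 55.0 * 8 = 440.0 m
S = 2291.6667 + 440.0 = 2731.7 m

2731.7


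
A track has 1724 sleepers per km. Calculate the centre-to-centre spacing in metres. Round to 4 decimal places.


Spacing = 1000 m / number of sleepers
Spacing = 1000 / 1724
Spacing = 0.5800 m

0.5800


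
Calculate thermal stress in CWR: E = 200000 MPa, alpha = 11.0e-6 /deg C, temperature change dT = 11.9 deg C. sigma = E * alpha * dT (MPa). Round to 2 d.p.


sigma = E * alpha * dT
sigma = 200000 * 11.0e-6 * 11.9
sigma = 2.2 * 11.9
sigma = 26.18 MPa

26.18


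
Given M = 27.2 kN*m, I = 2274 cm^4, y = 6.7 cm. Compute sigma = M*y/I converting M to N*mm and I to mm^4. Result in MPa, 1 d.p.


Convert units:
M = 27.2 kN*m = 27200000 N*mm
y = 6.7 cm = 67 mm
I = 2274 cm^4 = 22740000 mm^4
sigma = 27200000 * 67 / 22740000
sigma = 80.1 MPa

80.1


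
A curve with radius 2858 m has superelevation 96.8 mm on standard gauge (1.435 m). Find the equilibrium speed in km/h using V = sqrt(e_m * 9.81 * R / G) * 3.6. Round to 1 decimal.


Convert cant: e = 96.8 mm = 0.0968 m
V_ms = sqrt(0.0968 * 9.81 * 2858 / 1.435)
V_ms = sqrt(1891.275027) = 43.4888 m/s
V = 43.4888 * 3.6 = 156.6 km/h

156.6


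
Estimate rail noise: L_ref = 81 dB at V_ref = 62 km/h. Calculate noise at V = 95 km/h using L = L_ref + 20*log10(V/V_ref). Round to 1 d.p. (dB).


V/V_ref = 95 / 62 = 1.532258
log10(1.532258) = 0.185332
20 * 0.185332 = 3.7066
L = 81 + 3.7066 = 84.7 dB

84.7


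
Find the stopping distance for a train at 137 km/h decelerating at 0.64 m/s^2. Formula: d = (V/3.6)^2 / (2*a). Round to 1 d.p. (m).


Convert speed: V = 137 / 3.6 = 38.0556 m/s
V^2 = 1448.2253
d = 1448.2253 / (2 * 0.64)
d = 1448.2253 / 1.28
d = 1131.4 m

1131.4


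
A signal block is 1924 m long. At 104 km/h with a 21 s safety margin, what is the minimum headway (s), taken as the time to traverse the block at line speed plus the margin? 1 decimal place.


V = 104 / 3.6 = 28.8889 m/s
Block traversal time = 1924 / 28.8889 = 66.6 s
Headway = 66.6 + 21
Headway = 87.6 s

87.6


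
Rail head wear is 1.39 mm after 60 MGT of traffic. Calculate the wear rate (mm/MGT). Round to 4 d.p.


Wear rate = total wear / cumulative tonnage
Rate = 1.39 / 60
Rate = 0.0232 mm/MGT

0.0232


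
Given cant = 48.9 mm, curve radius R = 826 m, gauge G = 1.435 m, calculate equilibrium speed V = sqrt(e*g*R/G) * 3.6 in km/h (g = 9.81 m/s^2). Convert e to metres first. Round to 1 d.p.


Convert cant: e = 48.9 mm = 0.0489 m
V_ms = sqrt(0.0489 * 9.81 * 826 / 1.435)
V_ms = sqrt(276.12518) = 16.617 m/s
V = 16.617 * 3.6 = 59.8 km/h

59.8


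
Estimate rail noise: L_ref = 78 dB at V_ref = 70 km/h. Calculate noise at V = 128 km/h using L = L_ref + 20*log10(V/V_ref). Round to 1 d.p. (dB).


V/V_ref = 128 / 70 = 1.828571
log10(1.828571) = 0.262112
20 * 0.262112 = 5.2422
L = 78 + 5.2422 = 83.2 dB

83.2


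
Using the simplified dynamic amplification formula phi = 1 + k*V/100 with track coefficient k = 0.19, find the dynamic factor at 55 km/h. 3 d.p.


phi = 1 + k * V / 100
phi = 1 + 0.19 * 55 / 100
phi = 1 + 0.1045
phi = 1.105

1.105


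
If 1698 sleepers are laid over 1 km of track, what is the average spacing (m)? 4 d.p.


Spacing = 1000 m / number of sleepers
Spacing = 1000 / 1698
Spacing = 0.5889 m

0.5889


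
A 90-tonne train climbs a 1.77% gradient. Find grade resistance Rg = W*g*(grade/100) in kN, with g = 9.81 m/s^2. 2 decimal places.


Rg = W * 9.81 * grade / 100
Rg = 90 * 9.81 * 1.77 / 100
Rg = 882.9 * 0.0177
Rg = 15.63 kN

15.63


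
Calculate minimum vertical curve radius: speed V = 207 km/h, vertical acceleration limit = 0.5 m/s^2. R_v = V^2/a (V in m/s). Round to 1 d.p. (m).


Convert speed: V = 207 / 3.6 = 57.5 m/s
V^2 = 3306.25 m^2/s^2
R_v = 3306.25 / 0.5
R_v = 6612.5 m

6612.5


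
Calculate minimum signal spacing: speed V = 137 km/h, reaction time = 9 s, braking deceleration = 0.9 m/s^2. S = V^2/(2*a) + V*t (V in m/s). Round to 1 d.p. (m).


V = 137 / 3.6 = 38.0556 m/s
Braking distance = 38.0556^2 / (2*0.9) = 804.5696 m
Sighting distance = 38.0556 * 9 = 342.5 m
S = 804.5696 + 342.5 = 1147.1 m

1147.1


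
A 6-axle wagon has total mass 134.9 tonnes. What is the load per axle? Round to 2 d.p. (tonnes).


Load per axle = total weight / number of axles
Load = 134.9 / 6
Load = 22.48 tonnes

22.48


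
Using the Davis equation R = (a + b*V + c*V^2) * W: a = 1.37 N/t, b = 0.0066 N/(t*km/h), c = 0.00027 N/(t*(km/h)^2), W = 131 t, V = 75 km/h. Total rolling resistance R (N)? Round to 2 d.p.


b*V = 0.0066 * 75 = 0.495
c*V^2 = 0.00027 * 5625 = 1.51875
R_per_t = 1.37 + 0.495 + 1.51875 = 3.38375 N/t
R_total = 3.38375 * 131 = 443.27 N

443.27


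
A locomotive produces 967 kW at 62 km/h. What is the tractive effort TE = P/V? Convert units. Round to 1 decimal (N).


Convert: P = 967 kW = 967000 W
V = 62 / 3.6 = 17.2222 m/s
TE = 967000 / 17.2222
TE = 56148.4 N

56148.4


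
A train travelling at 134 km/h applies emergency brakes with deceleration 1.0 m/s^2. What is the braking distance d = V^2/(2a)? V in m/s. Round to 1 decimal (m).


Convert speed: V = 134 / 3.6 = 37.2222 m/s
V^2 = 1385.4938
d = 1385.4938 / (2 * 1.0)
d = 1385.4938 / 2.0
d = 692.7 m

692.7


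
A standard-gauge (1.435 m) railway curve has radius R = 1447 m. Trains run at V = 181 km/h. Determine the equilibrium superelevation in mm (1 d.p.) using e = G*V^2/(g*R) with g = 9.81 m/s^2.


Convert speed: V = 181 / 3.6 = 50.2778 m/s
Apply formula: e = 1.435 * 50.2778^2 / (9.81 * 1447)
e = 1.435 * 2527.8549 / 14195.07
e = 0.255544 m = 255.5 mm

255.5


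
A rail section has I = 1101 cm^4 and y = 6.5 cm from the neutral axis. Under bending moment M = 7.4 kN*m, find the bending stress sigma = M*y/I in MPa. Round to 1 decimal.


Convert units:
M = 7.4 kN*m = 7400000 N*mm
y = 6.5 cm = 65 mm
I = 1101 cm^4 = 11010000 mm^4
sigma = 7400000 * 65 / 11010000
sigma = 43.7 MPa

43.7


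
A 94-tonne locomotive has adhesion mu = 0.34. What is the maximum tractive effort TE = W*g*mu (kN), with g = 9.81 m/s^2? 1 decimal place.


TE_max = W * g * mu
TE_max = 94 * 9.81 * 0.34
TE_max = 922.14 * 0.34
TE_max = 313.5 kN

313.5


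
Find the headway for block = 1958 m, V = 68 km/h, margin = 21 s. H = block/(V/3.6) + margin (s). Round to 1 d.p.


V = 68 / 3.6 = 18.8889 m/s
Block traversal time = 1958 / 18.8889 = 103.6588 s
Headway = 103.6588 + 21
Headway = 124.7 s

124.7


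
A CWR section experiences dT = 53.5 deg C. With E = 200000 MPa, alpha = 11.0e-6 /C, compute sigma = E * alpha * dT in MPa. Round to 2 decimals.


sigma = E * alpha * dT
sigma = 200000 * 11.0e-6 * 53.5
sigma = 2.2 * 53.5
sigma = 117.70 MPa

117.70


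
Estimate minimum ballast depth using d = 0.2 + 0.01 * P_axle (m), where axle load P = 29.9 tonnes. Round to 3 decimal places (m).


d = 0.2 + 0.01 * 29.9
d = 0.2 + 0.299
d = 0.499 m

0.499


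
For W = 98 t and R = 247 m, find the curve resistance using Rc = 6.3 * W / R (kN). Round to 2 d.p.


Rc = 6.3 * W / R
Rc = 6.3 * 98 / 247
Rc = 617.4 / 247
Rc = 2.50 kN

2.50


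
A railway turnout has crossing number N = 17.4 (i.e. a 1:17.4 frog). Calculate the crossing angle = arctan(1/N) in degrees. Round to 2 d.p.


1/N = 1/17.4 = 0.057471
angle = arctan(0.057471) = 0.057408 rad
angle = 0.057408 * 180/pi = 3.29 degrees

3.29


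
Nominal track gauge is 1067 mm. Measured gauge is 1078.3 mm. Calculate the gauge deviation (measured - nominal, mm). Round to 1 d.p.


Deviation = measured - nominal
Deviation = 1078.3 - 1067
Deviation = 11.3 mm

11.3


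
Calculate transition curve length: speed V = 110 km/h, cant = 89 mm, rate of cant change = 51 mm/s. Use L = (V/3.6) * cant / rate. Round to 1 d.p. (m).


Convert speed: V = 110 / 3.6 = 30.5556 m/s
L = 30.5556 * 89 / 51
L = 2719.4444 / 51
L = 53.3 m

53.3


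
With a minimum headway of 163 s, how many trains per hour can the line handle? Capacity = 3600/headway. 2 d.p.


Capacity = 3600 / headway
Capacity = 3600 / 163
Capacity = 22.09 trains/hour

22.09


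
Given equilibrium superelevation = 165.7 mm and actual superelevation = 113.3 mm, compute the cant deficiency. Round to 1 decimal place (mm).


Cant deficiency = equilibrium cant - actual cant
CD = 165.7 - 113.3
CD = 52.4 mm

52.4


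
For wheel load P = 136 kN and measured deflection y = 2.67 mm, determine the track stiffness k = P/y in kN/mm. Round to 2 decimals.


Track stiffness k = P / y
k = 136 / 2.67
k = 50.94 kN/mm

50.94


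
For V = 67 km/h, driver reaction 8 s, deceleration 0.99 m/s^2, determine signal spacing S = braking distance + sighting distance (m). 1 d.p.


V = 67 / 3.6 = 18.6111 m/s
Braking distance = 18.6111^2 / (2*0.99) = 174.9361 m
Sighting distance = 18.6111 * 8 = 148.8889 m
S = 174.9361 + 148.8889 = 323.8 m

323.8


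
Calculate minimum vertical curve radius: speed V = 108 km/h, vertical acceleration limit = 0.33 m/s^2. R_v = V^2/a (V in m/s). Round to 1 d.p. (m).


Convert speed: V = 108 / 3.6 = 30.0 m/s
V^2 = 900.0 m^2/s^2
R_v = 900.0 / 0.33
R_v = 2727.3 m

2727.3


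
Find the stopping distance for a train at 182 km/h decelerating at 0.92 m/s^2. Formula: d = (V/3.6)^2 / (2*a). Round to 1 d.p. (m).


Convert speed: V = 182 / 3.6 = 50.5556 m/s
V^2 = 2555.8642
d = 2555.8642 / (2 * 0.92)
d = 2555.8642 / 1.84
d = 1389.1 m

1389.1


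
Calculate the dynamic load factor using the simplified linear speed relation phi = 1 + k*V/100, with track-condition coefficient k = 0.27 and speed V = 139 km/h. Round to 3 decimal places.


phi = 1 + k * V / 100
phi = 1 + 0.27 * 139 / 100
phi = 1 + 0.3753
phi = 1.375

1.375


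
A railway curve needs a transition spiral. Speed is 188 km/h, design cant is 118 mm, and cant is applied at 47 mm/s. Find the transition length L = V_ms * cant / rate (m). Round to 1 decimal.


Convert speed: V = 188 / 3.6 = 52.2222 m/s
L = 52.2222 * 118 / 47
L = 6162.2222 / 47
L = 131.1 m

131.1


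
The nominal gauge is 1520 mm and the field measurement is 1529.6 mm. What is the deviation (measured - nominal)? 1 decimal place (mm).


Deviation = measured - nominal
Deviation = 1529.6 - 1520
Deviation = 9.6 mm

9.6


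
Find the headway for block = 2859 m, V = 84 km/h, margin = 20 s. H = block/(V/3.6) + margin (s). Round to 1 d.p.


V = 84 / 3.6 = 23.3333 m/s
Block traversal time = 2859 / 23.3333 = 122.5286 s
Headway = 122.5286 + 20
Headway = 142.5 s

142.5


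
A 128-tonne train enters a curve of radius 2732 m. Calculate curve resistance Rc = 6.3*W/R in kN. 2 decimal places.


Rc = 6.3 * W / R
Rc = 6.3 * 128 / 2732
Rc = 806.4 / 2732
Rc = 0.30 kN

0.30


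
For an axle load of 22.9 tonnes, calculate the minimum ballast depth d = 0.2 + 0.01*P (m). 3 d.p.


d = 0.2 + 0.01 * 22.9
d = 0.2 + 0.229
d = 0.429 m

0.429


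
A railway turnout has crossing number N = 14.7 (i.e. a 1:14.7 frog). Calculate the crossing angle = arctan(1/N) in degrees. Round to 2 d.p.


1/N = 1/14.7 = 0.068027
angle = arctan(0.068027) = 0.067923 rad
angle = 0.067923 * 180/pi = 3.89 degrees

3.89


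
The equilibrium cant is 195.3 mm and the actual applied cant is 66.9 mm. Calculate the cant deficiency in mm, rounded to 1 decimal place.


Cant deficiency = equilibrium cant - actual cant
CD = 195.3 - 66.9
CD = 128.4 mm

128.4


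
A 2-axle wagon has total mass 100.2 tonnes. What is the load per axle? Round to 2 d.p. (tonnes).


Load per axle = total weight / number of axles
Load = 100.2 / 2
Load = 50.10 tonnes

50.10


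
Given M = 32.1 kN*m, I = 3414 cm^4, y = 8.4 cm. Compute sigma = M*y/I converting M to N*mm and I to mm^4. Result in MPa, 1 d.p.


Convert units:
M = 32.1 kN*m = 32100000 N*mm
y = 8.4 cm = 84 mm
I = 3414 cm^4 = 34140000 mm^4
sigma = 32100000 * 84 / 34140000
sigma = 79.0 MPa

79.0


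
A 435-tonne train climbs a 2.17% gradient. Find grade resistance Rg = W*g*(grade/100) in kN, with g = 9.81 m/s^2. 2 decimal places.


Rg = W * 9.81 * grade / 100
Rg = 435 * 9.81 * 2.17 / 100
Rg = 4267.35 * 0.0217
Rg = 92.60 kN

92.60


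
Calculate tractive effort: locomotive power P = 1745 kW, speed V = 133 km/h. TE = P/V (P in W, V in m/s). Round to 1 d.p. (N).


Convert: P = 1745 kW = 1745000 W
V = 133 / 3.6 = 36.9444 m/s
TE = 1745000 / 36.9444
TE = 47233.1 N

47233.1


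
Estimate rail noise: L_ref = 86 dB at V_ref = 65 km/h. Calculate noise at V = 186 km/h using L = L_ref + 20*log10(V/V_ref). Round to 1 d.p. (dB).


V/V_ref = 186 / 65 = 2.861538
log10(2.861538) = 0.4566
20 * 0.4566 = 9.132
L = 86 + 9.132 = 95.1 dB

95.1


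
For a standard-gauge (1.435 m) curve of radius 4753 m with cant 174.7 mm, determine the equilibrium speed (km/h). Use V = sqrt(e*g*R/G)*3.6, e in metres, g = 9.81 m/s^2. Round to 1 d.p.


Convert cant: e = 174.7 mm = 0.1747 m
V_ms = sqrt(0.1747 * 9.81 * 4753 / 1.435)
V_ms = sqrt(5676.463185) = 75.3423 m/s
V = 75.3423 * 3.6 = 271.2 km/h

271.2


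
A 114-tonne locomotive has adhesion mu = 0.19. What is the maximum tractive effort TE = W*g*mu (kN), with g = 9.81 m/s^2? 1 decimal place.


TE_max = W * g * mu
TE_max = 114 * 9.81 * 0.19
TE_max = 1118.34 * 0.19
TE_max = 212.5 kN

212.5


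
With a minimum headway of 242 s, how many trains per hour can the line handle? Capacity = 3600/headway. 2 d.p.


Capacity = 3600 / headway
Capacity = 3600 / 242
Capacity = 14.88 trains/hour

14.88


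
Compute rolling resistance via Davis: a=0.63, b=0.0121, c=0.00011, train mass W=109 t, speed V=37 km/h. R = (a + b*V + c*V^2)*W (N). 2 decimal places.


b*V = 0.0121 * 37 = 0.4477
c*V^2 = 0.00011 * 1369 = 0.15059
R_per_t = 0.63 + 0.4477 + 0.15059 = 1.22829 N/t
R_total = 1.22829 * 109 = 133.88 N

133.88


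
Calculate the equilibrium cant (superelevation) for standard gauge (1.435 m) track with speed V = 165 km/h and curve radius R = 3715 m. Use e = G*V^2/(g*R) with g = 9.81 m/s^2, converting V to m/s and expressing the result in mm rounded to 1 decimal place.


Convert speed: V = 165 / 3.6 = 45.8333 m/s
Apply formula: e = 1.435 * 45.8333^2 / (9.81 * 3715)
e = 1.435 * 2100.6944 / 36444.15
e = 0.082716 m = 82.7 mm

82.7


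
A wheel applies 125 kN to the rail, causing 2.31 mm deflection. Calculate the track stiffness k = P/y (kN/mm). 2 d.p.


Track stiffness k = P / y
k = 125 / 2.31
k = 54.11 kN/mm

54.11


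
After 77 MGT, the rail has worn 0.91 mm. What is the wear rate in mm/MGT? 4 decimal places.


Wear rate = total wear / cumulative tonnage
Rate = 0.91 / 77
Rate = 0.0118 mm/MGT

0.0118


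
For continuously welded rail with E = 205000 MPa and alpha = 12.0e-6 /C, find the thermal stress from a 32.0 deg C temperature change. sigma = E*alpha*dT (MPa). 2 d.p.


sigma = E * alpha * dT
sigma = 205000 * 12.0e-6 * 32.0
sigma = 2.46 * 32.0
sigma = 78.72 MPa

78.72


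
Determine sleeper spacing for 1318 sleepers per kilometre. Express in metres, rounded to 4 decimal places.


Spacing = 1000 m / number of sleepers
Spacing = 1000 / 1318
Spacing = 0.7587 m

0.7587


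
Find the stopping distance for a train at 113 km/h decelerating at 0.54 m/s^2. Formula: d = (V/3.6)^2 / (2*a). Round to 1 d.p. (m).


Convert speed: V = 113 / 3.6 = 31.3889 m/s
V^2 = 985.2623
d = 985.2623 / (2 * 0.54)
d = 985.2623 / 1.08
d = 912.3 m

912.3


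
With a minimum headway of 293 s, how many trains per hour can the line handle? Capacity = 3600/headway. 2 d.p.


Capacity = 3600 / headway
Capacity = 3600 / 293
Capacity = 12.29 trains/hour

12.29


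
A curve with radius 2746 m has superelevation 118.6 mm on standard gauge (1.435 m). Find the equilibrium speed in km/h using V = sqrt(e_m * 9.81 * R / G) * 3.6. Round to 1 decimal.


Convert cant: e = 118.6 mm = 0.1186 m
V_ms = sqrt(0.1186 * 9.81 * 2746 / 1.435)
V_ms = sqrt(2226.395565) = 47.1847 m/s
V = 47.1847 * 3.6 = 169.9 km/h

169.9


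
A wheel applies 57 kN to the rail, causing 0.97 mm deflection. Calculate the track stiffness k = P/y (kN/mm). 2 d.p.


Track stiffness k = P / y
k = 57 / 0.97
k = 58.76 kN/mm

58.76


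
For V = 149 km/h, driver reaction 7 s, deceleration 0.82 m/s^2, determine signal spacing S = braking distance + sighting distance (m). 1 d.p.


V = 149 / 3.6 = 41.3889 m/s
Braking distance = 41.3889^2 / (2*0.82) = 1044.5367 m
Sighting distance = 41.3889 * 7 = 289.7222 m
S = 1044.5367 + 289.7222 = 1334.3 m

1334.3


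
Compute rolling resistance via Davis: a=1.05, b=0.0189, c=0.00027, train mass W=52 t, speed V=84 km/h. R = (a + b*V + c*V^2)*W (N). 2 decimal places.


b*V = 0.0189 * 84 = 1.5876
c*V^2 = 0.00027 * 7056 = 1.90512
R_per_t = 1.05 + 1.5876 + 1.90512 = 4.54272 N/t
R_total = 4.54272 * 52 = 236.22 N

236.22


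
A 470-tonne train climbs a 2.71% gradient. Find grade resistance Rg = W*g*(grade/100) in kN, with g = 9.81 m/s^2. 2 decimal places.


Rg = W * 9.81 * grade / 100
Rg = 470 * 9.81 * 2.71 / 100
Rg = 4610.7 * 0.0271
Rg = 124.95 kN

124.95


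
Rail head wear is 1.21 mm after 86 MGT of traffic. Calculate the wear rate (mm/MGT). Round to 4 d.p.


Wear rate = total wear / cumulative tonnage
Rate = 1.21 / 86
Rate = 0.0141 mm/MGT

0.0141


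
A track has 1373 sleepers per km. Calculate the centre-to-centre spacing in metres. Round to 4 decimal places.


Spacing = 1000 m / number of sleepers
Spacing = 1000 / 1373
Spacing = 0.7283 m

0.7283


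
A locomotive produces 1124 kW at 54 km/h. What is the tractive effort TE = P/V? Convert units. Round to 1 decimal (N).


Convert: P = 1124 kW = 1124000 W
V = 54 / 3.6 = 15.0 m/s
TE = 1124000 / 15.0
TE = 74933.3 N

74933.3


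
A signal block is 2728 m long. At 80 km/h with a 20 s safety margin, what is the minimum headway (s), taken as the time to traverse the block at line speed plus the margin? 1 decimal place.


V = 80 / 3.6 = 22.2222 m/s
Block traversal time = 2728 / 22.2222 = 122.76 s
Headway = 122.76 + 20
Headway = 142.8 s

142.8


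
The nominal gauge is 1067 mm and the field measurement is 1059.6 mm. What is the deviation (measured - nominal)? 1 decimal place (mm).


Deviation = measured - nominal
Deviation = 1059.6 - 1067
Deviation = -7.4 mm

-7.4


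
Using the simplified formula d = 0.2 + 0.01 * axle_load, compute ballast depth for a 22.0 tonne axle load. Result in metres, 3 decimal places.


d = 0.2 + 0.01 * 22.0
d = 0.2 + 0.22
d = 0.420 m

0.420


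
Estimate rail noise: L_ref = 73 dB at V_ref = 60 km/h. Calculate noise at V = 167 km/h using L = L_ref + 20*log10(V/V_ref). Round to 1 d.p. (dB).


V/V_ref = 167 / 60 = 2.783333
log10(2.783333) = 0.444565
20 * 0.444565 = 8.8913
L = 73 + 8.8913 = 81.9 dB

81.9


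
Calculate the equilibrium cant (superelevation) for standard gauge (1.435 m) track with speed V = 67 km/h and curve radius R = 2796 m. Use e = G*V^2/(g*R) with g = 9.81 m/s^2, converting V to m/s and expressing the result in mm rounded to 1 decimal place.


Convert speed: V = 67 / 3.6 = 18.6111 m/s
Apply formula: e = 1.435 * 18.6111^2 / (9.81 * 2796)
e = 1.435 * 346.3735 / 27428.76
e = 0.018121 m = 18.1 mm

18.1


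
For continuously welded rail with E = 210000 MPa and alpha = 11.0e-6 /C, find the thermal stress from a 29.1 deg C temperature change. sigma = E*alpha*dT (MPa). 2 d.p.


sigma = E * alpha * dT
sigma = 210000 * 11.0e-6 * 29.1
sigma = 2.31 * 29.1
sigma = 67.22 MPa

67.22


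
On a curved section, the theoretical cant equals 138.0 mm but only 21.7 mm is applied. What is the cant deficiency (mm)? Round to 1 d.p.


Cant deficiency = equilibrium cant - actual cant
CD = 138.0 - 21.7
CD = 116.3 mm

116.3


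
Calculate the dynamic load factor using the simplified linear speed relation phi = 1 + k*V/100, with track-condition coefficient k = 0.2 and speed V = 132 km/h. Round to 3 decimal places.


phi = 1 + k * V / 100
phi = 1 + 0.2 * 132 / 100
phi = 1 + 0.264
phi = 1.264

1.264


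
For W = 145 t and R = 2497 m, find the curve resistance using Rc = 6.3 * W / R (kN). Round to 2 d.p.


Rc = 6.3 * W / R
Rc = 6.3 * 145 / 2497
Rc = 913.5 / 2497
Rc = 0.37 kN

0.37


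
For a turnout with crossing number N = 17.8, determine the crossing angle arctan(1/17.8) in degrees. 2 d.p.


1/N = 1/17.8 = 0.05618
angle = arctan(0.05618) = 0.056121 rad
angle = 0.056121 * 180/pi = 3.22 degrees

3.22


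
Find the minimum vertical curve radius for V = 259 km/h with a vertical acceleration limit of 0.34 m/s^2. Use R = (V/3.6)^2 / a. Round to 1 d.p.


Convert speed: V = 259 / 3.6 = 71.9444 m/s
V^2 = 5176.0031 m^2/s^2
R_v = 5176.0031 / 0.34
R_v = 15223.5 m

15223.5


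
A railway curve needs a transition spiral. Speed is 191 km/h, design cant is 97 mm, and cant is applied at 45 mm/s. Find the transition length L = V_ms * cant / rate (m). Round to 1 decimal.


Convert speed: V = 191 / 3.6 = 53.0556 m/s
L = 53.0556 * 97 / 45
L = 5146.3889 / 45
L = 114.4 m

114.4


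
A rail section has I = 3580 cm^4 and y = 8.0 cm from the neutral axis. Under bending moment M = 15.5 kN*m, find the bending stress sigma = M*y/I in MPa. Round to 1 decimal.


Convert units:
M = 15.5 kN*m = 15500000 N*mm
y = 8.0 cm = 80 mm
I = 3580 cm^4 = 35800000 mm^4
sigma = 15500000 * 80 / 35800000
sigma = 34.6 MPa

34.6


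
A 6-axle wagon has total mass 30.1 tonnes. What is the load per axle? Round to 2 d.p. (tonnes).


Load per axle = total weight / number of axles
Load = 30.1 / 6
Load = 5.02 tonnes

5.02


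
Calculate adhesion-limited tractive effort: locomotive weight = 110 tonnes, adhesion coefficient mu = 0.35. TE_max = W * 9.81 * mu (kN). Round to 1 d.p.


TE_max = W * g * mu
TE_max = 110 * 9.81 * 0.35
TE_max = 1079.1 * 0.35
TE_max = 377.7 kN

377.7


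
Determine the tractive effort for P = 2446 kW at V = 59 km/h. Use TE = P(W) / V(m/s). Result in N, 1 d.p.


Convert: P = 2446 kW = 2446000 W
V = 59 / 3.6 = 16.3889 m/s
TE = 2446000 / 16.3889
TE = 149247.5 N

149247.5


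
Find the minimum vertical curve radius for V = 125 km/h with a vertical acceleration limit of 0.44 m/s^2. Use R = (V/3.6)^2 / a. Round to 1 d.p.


Convert speed: V = 125 / 3.6 = 34.7222 m/s
V^2 = 1205.6327 m^2/s^2
R_v = 1205.6327 / 0.44
R_v = 2740.1 m

2740.1


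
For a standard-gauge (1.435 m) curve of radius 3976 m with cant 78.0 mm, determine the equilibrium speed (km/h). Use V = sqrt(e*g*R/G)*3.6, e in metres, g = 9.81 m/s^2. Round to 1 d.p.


Convert cant: e = 78.0 mm = 0.0780 m
V_ms = sqrt(0.0780 * 9.81 * 3976 / 1.435)
V_ms = sqrt(2120.108488) = 46.0446 m/s
V = 46.0446 * 3.6 = 165.8 km/h

165.8


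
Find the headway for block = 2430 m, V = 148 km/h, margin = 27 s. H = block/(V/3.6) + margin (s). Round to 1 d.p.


V = 148 / 3.6 = 41.1111 m/s
Block traversal time = 2430 / 41.1111 = 59.1081 s
Headway = 59.1081 + 27
Headway = 86.1 s

86.1
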